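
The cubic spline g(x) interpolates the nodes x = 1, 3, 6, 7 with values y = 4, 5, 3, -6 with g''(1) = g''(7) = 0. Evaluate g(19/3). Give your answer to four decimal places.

0.4164

Let σ_i = g''(x_i). Step sizes h_i = 2, 3, 1; slopes of the chords Δ_i = (y_(i+1) - y_i)/h_i = 1/2, -2/3, -9.
  2·σ_0 + 10·σ_1 + 3·σ_2 = 6(Δ_1 - Δ_0) = -7
  3·σ_1 + 8·σ_2 + 1·σ_3 = 6(Δ_2 - Δ_1) = -50
Natural end conditions: σ_0 = σ_3 = 0.
Solving the tridiagonal system: σ_0 = 0, σ_1 = 94/71, σ_2 = -479/71, σ_3 = 0.
On [6, 7], g(x) = 3 - 1438/213·(x - 6) - 479/142·(x - 6)² + 479/426·(x - 6)³.
With (x - 6) = 1/3: g(19/3) = 2395/5751.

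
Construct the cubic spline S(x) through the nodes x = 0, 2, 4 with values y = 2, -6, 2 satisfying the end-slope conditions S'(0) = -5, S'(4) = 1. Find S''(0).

Put σ_i = S'' at the i-th knot. Here h = (2, 2) and Δ = (-4, 4), so the interior equations h_(i-1)·σ_(i-1) + 2(h_(i-1)+h_i)·σ_i + h_i·σ_(i+1) = 6(Δ_i − Δ_(i-1)) read
  2·σ_0 + 8·σ_1 + 2·σ_2 = 6(Δ_1 - Δ_0) = 48
Clamped end conditions give two more equations: 2h_0·σ_0 + h_0·σ_1 = 6(Δ_0 - S'(0)) = 6 and h_1·σ_1 + 2h_1·σ_2 = 6(S'(4) - Δ_1) = -18.
Solving the tridiagonal system: σ_0 = -3, σ_1 = 9, σ_2 = -9.

-3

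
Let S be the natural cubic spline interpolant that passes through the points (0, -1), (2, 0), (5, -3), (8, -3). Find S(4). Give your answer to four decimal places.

-1.9309

Put M_i = S'' at the i-th knot. Here h = (2, 3, 3) and Δ = (1/2, -1, 0), so the interior equations h_(i-1)·M_(i-1) + 2(h_(i-1)+h_i)·M_i + h_i·M_(i+1) = 6(Δ_i − Δ_(i-1)) read
  2·M_0 + 10·M_1 + 3·M_2 = 6(Δ_1 - Δ_0) = -9
  3·M_1 + 12·M_2 + 3·M_3 = 6(Δ_2 - Δ_1) = 6
Natural end conditions: M_0 = M_3 = 0.
Forward elimination and back-substitution give M_0 = 0, M_1 = -42/37, M_2 = 29/37, M_3 = 0.
On [2, 5], S(t) = 0 - 19/74·(t - 2) - 21/37·(t - 2)² + 71/666·(t - 2)³.
With (t - 2) = 2: S(4) = -643/333.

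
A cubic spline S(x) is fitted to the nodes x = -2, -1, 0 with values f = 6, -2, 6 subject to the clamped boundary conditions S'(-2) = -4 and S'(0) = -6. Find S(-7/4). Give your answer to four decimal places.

Write σ_i for S''(x_i). With h_i = 1, 1 and divided differences Δ_i = -8, 8, the continuity of S' gives the tridiagonal system
  1·σ_0 + 4·σ_1 + 1·σ_2 = 6(Δ_1 - Δ_0) = 96
Clamped end conditions give two more equations: 2h_0·σ_0 + h_0·σ_1 = 6(Δ_0 - S'(-2)) = -24 and h_1·σ_1 + 2h_1·σ_2 = 6(S'(0) - Δ_1) = -84.
Solving the tridiagonal system: σ_0 = -37, σ_1 = 50, σ_2 = -67.
On [-2, -1], S(x) = 6 - 4·(x + 2) - 37/2·(x + 2)² + 29/2·(x + 2)³.
With (x + 2) = 1/4: S(-7/4) = 521/128.

4.0703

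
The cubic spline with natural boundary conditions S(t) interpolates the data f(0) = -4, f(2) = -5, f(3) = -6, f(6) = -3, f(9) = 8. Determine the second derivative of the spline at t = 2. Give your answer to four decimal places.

-0.7000

Write m_i for S''(x_i). With h_i = 2, 1, 3, 3 and divided differences Δ_i = -1/2, -1, 1, 11/3, the continuity of S' gives the tridiagonal system
  2·m_0 + 6·m_1 + 1·m_2 = 6(Δ_1 - Δ_0) = -3
  1·m_1 + 8·m_2 + 3·m_3 = 6(Δ_2 - Δ_1) = 12
  3·m_2 + 12·m_3 + 3·m_4 = 6(Δ_3 - Δ_2) = 16
Natural end conditions: m_0 = m_4 = 0.
Forward elimination and back-substitution give m_0 = 0, m_1 = -7/10, m_2 = 6/5, m_3 = 31/30, m_4 = 0.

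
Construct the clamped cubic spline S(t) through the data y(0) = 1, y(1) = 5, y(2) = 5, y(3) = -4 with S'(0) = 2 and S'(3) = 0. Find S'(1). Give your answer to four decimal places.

4.4667

With M_i denoting the second derivative at x_i, h_i = 1, 1, 1, and Δ_i = (y_(i+1) − y_i)/h_i = 4, 0, -9:
  1·M_0 + 4·M_1 + 1·M_2 = 6(Δ_1 - Δ_0) = -24
  1·M_1 + 4·M_2 + 1·M_3 = 6(Δ_2 - Δ_1) = -54
Clamped end conditions give two more equations: 2h_0·M_0 + h_0·M_1 = 6(Δ_0 - S'(0)) = 12 and h_2·M_2 + 2h_2·M_3 = 6(S'(3) - Δ_2) = 54.
Forward elimination and back-substitution give M_0 = 106/15, M_1 = -32/15, M_2 = -338/15, M_3 = 574/15.
On [1, 2], S'(t) = b_1 + 2c_1·(t - 1) + 3d_1·(t - 1)² with b_1 = Δ_1 - h_1(2M_1 + M_2)/6 = 67/15, c_1 = M_1/2 = -16/15, d_1 = (M_2 - M_1)/(6h_1) = -17/5. So S'(1) = 67/15.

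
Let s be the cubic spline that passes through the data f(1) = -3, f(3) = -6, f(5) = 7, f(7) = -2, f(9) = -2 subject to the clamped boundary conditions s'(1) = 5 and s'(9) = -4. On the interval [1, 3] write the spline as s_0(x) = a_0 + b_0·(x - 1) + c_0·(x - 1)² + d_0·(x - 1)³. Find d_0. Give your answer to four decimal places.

2.5201

With σ_i denoting the second derivative at x_i, h_i = 2, 2, 2, 2, and Δ_i = (y_(i+1) − y_i)/h_i = -3/2, 13/2, -9/2, 0:
  2·σ_0 + 8·σ_1 + 2·σ_2 = 6(Δ_1 - Δ_0) = 48
  2·σ_1 + 8·σ_2 + 2·σ_3 = 6(Δ_2 - Δ_1) = -66
  2·σ_2 + 8·σ_3 + 2·σ_4 = 6(Δ_3 - Δ_2) = 27
Clamped end conditions give two more equations: 2h_0·σ_0 + h_0·σ_1 = 6(Δ_0 - s'(1)) = -39 and h_3·σ_3 + 2h_3·σ_4 = 6(s'(9) - Δ_3) = -24.
Forward elimination and back-substitution give σ_0 = -1857/112, σ_1 = 765/56, σ_2 = -225/16, σ_3 = 537/56, σ_4 = -1209/112.
On [1, 3], with s_0(x) = a_0 + b_0·(x - 1) + c_0·(x - 1)² + d_0·(x - 1)³: c_0 = σ_0/2 = -1857/224, d_0 = (σ_1 - σ_0)/(6h_0) = 1129/448, b_0 = Δ_0 - h_0(2σ_0 + σ_1)/6 = 5.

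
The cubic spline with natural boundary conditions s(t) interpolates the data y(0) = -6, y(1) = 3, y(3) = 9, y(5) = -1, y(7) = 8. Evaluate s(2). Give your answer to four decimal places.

Let σ_i = s''(x_i). Step sizes h_i = 1, 2, 2, 2; slopes of the chords Δ_i = (y_(i+1) - y_i)/h_i = 9, 3, -5, 9/2.
  1·σ_0 + 6·σ_1 + 2·σ_2 = 6(Δ_1 - Δ_0) = -36
  2·σ_1 + 8·σ_2 + 2·σ_3 = 6(Δ_2 - Δ_1) = -48
  2·σ_2 + 8·σ_3 + 2·σ_4 = 6(Δ_3 - Δ_2) = 57
Natural end conditions: σ_0 = σ_4 = 0.
Forward elimination and back-substitution give σ_0 = 0, σ_1 = -291/82, σ_2 = -603/82, σ_3 = 735/82, σ_4 = 0.
On [1, 3], s(t) = 3 + 641/82·(t - 1) - 291/164·(t - 1)² - 13/41·(t - 1)³.
With (t - 1) = 1: s(2) = 1431/164.

8.7256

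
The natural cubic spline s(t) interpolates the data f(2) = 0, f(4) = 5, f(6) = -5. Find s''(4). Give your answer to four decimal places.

-5.6250

Write σ_i for s''(x_i). With h_i = 2, 2 and divided differences Δ_i = 5/2, -5, the continuity of s' gives the tridiagonal system
  2·σ_0 + 8·σ_1 + 2·σ_2 = 6(Δ_1 - Δ_0) = -45
Natural end conditions: σ_0 = σ_2 = 0.
Solving the tridiagonal system: σ_0 = 0, σ_1 = -45/8, σ_2 = 0.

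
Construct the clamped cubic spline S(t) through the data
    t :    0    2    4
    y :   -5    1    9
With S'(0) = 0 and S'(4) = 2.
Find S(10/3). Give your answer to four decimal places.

With σ_i denoting the second derivative at x_i, h_i = 2, 2, and Δ_i = (y_(i+1) − y_i)/h_i = 3, 4:
  2·σ_0 + 8·σ_1 + 2·σ_2 = 6(Δ_1 - Δ_0) = 6
Clamped end conditions give two more equations: 2h_0·σ_0 + h_0·σ_1 = 6(Δ_0 - S'(0)) = 18 and h_1·σ_1 + 2h_1·σ_2 = 6(S'(4) - Δ_1) = -12.
Forward elimination and back-substitution give σ_0 = 17/4, σ_1 = 1/2, σ_2 = -13/4.
On [2, 4], S(t) = 1 + 19/4·(t - 2) + 1/4·(t - 2)² - 5/16·(t - 2)³.
With (t - 2) = 4/3: S(10/3) = 190/27.

7.0370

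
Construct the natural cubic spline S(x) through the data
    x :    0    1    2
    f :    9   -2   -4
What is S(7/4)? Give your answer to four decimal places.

Let σ_i = S''(x_i). Step sizes h_i = 1, 1; slopes of the chords Δ_i = (y_(i+1) - y_i)/h_i = -11, -2.
  1·σ_0 + 4·σ_1 + 1·σ_2 = 6(Δ_1 - Δ_0) = 54
Natural end conditions: σ_0 = σ_2 = 0.
Forward elimination and back-substitution give σ_0 = 0, σ_1 = 27/2, σ_2 = 0.
On [1, 2], S(x) = -2 - 13/2·(x - 1) + 27/4·(x - 1)² - 9/4·(x - 1)³.
With (x - 1) = 3/4: S(7/4) = -1031/256.

-4.0273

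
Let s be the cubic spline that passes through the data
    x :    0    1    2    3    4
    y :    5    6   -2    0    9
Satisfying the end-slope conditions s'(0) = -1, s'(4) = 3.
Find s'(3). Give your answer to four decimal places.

Let M_i = s''(x_i). Step sizes h_i = 1, 1, 1, 1; slopes of the chords Δ_i = (y_(i+1) - y_i)/h_i = 1, -8, 2, 9.
  1·M_0 + 4·M_1 + 1·M_2 = 6(Δ_1 - Δ_0) = -54
  1·M_1 + 4·M_2 + 1·M_3 = 6(Δ_2 - Δ_1) = 60
  1·M_2 + 4·M_3 + 1·M_4 = 6(Δ_3 - Δ_2) = 42
Clamped end conditions give two more equations: 2h_0·M_0 + h_0·M_1 = 6(Δ_0 - s'(0)) = 12 and h_3·M_3 + 2h_3·M_4 = 6(s'(4) - Δ_3) = -36.
Forward elimination and back-substitution give M_0 = 239/14, M_1 = -155/7, M_2 = 35/2, M_3 = 85/7, M_4 = -337/14.
On [3, 4], s'(x) = b_3 + 2c_3·(x - 3) + 3d_3·(x - 3)² with b_3 = Δ_3 - h_3(2M_3 + M_4)/6 = 251/28, c_3 = M_3/2 = 85/14, d_3 = (M_4 - M_3)/(6h_3) = -169/28. So s'(3) = 251/28.

8.9643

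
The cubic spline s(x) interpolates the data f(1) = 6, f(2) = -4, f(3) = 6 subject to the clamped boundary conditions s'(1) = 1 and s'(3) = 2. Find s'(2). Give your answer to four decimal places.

-0.7500

Let M_i = s''(x_i). Step sizes h_i = 1, 1; slopes of the chords Δ_i = (y_(i+1) - y_i)/h_i = -10, 10.
  1·M_0 + 4·M_1 + 1·M_2 = 6(Δ_1 - Δ_0) = 120
Clamped end conditions give two more equations: 2h_0·M_0 + h_0·M_1 = 6(Δ_0 - s'(1)) = -66 and h_1·M_1 + 2h_1·M_2 = 6(s'(3) - Δ_1) = -48.
Hence M_0 = -125/2, M_1 = 59, M_2 = -107/2.
On [2, 3], s'(x) = b_1 + 2c_1·(x - 2) + 3d_1·(x - 2)² with b_1 = Δ_1 - h_1(2M_1 + M_2)/6 = -3/4, c_1 = M_1/2 = 59/2, d_1 = (M_2 - M_1)/(6h_1) = -75/4. So s'(2) = -3/4.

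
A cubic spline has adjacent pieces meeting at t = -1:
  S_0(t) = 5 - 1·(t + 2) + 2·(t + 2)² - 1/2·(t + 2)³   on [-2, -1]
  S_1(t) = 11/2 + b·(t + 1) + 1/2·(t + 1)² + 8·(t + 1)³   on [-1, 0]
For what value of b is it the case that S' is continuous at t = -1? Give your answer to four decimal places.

S_0'(t) = -1 + 4·(t + 2) - 3/2·(t + 2)², so S_0'(-1) = 3/2. On the right, S_1'(-1) = b, so b = 3/2.

1.5000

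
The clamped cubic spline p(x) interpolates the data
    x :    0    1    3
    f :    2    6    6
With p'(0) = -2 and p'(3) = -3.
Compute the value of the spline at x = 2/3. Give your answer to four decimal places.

4.0494

Put m_i = p'' at the i-th knot. Here h = (1, 2) and Δ = (4, 0), so the interior equations h_(i-1)·m_(i-1) + 2(h_(i-1)+h_i)·m_i + h_i·m_(i+1) = 6(Δ_i − Δ_(i-1)) read
  1·m_0 + 6·m_1 + 2·m_2 = 6(Δ_1 - Δ_0) = -24
Clamped end conditions give two more equations: 2h_0·m_0 + h_0·m_1 = 6(Δ_0 - p'(0)) = 36 and h_1·m_1 + 2h_1·m_2 = 6(p'(3) - Δ_1) = -18.
Hence m_0 = 65/3, m_1 = -22/3, m_2 = -5/6.
On [0, 1], p(x) = 2 - 2·x + 65/6·x² - 29/6·x³.
With x = 2/3: p(2/3) = 328/81.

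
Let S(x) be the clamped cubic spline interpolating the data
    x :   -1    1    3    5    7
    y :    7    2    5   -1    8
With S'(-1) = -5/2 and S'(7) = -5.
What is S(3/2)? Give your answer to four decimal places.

2.7500

Write M_i for S''(x_i). With h_i = 2, 2, 2, 2 and divided differences Δ_i = -5/2, 3/2, -3, 9/2, the continuity of S' gives the tridiagonal system
  2·M_0 + 8·M_1 + 2·M_2 = 6(Δ_1 - Δ_0) = 24
  2·M_1 + 8·M_2 + 2·M_3 = 6(Δ_2 - Δ_1) = -27
  2·M_2 + 8·M_3 + 2·M_4 = 6(Δ_3 - Δ_2) = 45
Clamped end conditions give two more equations: 2h_0·M_0 + h_0·M_1 = 6(Δ_0 - S'(-1)) = 0 and h_3·M_3 + 2h_3·M_4 = 6(S'(7) - Δ_3) = -57.
Forward elimination and back-substitution give M_0 = -20/7, M_1 = 40/7, M_2 = -8, M_3 = 179/14, M_4 = -289/14.
On [1, 3], S(x) = 2 + 5/14·(x - 1) + 20/7·(x - 1)² - 8/7·(x - 1)³.
With (x - 1) = 1/2: S(3/2) = 11/4.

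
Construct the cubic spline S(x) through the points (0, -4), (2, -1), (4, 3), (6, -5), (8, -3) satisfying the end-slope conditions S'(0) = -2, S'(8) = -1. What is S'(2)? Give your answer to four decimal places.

Let M_i = S''(x_i). Step sizes h_i = 2, 2, 2, 2; slopes of the chords Δ_i = (y_(i+1) - y_i)/h_i = 3/2, 2, -4, 1.
  2·M_0 + 8·M_1 + 2·M_2 = 6(Δ_1 - Δ_0) = 3
  2·M_1 + 8·M_2 + 2·M_3 = 6(Δ_2 - Δ_1) = -36
  2·M_2 + 8·M_3 + 2·M_4 = 6(Δ_3 - Δ_2) = 30
Clamped end conditions give two more equations: 2h_0·M_0 + h_0·M_1 = 6(Δ_0 - S'(0)) = 21 and h_3·M_3 + 2h_3·M_4 = 6(S'(8) - Δ_3) = -12.
Solving: M_0 = 545/112, M_1 = 43/56, M_2 = -103/16, M_3 = 391/56, M_4 = -727/112.
On [2, 4], S'(x) = b_1 + 2c_1·(x - 2) + 3d_1·(x - 2)² with b_1 = Δ_1 - h_1(2M_1 + M_2)/6 = 407/112, c_1 = M_1/2 = 43/112, d_1 = (M_2 - M_1)/(6h_1) = -269/448. So S'(2) = 407/112.

3.6339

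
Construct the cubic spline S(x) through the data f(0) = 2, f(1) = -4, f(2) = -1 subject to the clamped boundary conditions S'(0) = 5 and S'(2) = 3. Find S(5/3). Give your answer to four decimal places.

With m_i denoting the second derivative at x_i, h_i = 1, 1, and Δ_i = (y_(i+1) − y_i)/h_i = -6, 3:
  1·m_0 + 4·m_1 + 1·m_2 = 6(Δ_1 - Δ_0) = 54
Clamped end conditions give two more equations: 2h_0·m_0 + h_0·m_1 = 6(Δ_0 - S'(0)) = -66 and h_1·m_1 + 2h_1·m_2 = 6(S'(2) - Δ_1) = 0.
Forward elimination and back-substitution give m_0 = -95/2, m_1 = 29, m_2 = -29/2.
On [1, 2], S(x) = -4 - 17/4·(x - 1) + 29/2·(x - 1)² - 29/4·(x - 1)³.
With (x - 1) = 2/3: S(5/3) = -137/54.

-2.5370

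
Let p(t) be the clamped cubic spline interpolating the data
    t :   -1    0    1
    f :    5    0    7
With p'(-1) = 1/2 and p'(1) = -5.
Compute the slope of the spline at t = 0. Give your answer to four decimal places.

2.6250

Put m_i = p'' at the i-th knot. Here h = (1, 1) and Δ = (-5, 7), so the interior equations h_(i-1)·m_(i-1) + 2(h_(i-1)+h_i)·m_i + h_i·m_(i+1) = 6(Δ_i − Δ_(i-1)) read
  1·m_0 + 4·m_1 + 1·m_2 = 6(Δ_1 - Δ_0) = 72
Clamped end conditions give two more equations: 2h_0·m_0 + h_0·m_1 = 6(Δ_0 - p'(-1)) = -33 and h_1·m_1 + 2h_1·m_2 = 6(p'(1) - Δ_1) = -72.
Forward elimination and back-substitution give m_0 = -149/4, m_1 = 83/2, m_2 = -227/4.
On [0, 1], p'(t) = b_1 + 2c_1·t + 3d_1·t² with b_1 = Δ_1 - h_1(2m_1 + m_2)/6 = 21/8, c_1 = m_1/2 = 83/4, d_1 = (m_2 - m_1)/(6h_1) = -131/8. So p'(0) = 21/8.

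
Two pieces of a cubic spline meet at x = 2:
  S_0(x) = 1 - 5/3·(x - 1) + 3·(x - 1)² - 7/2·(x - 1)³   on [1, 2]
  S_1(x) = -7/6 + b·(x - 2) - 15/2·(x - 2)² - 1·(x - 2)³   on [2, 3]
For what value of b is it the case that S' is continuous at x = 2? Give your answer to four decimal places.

-6.1667

S_0'(x) = -5/3 + 6·(x - 1) - 21/2·(x - 1)², so S_0'(2) = -37/6. On the right, S_1'(2) = b, so b = -37/6.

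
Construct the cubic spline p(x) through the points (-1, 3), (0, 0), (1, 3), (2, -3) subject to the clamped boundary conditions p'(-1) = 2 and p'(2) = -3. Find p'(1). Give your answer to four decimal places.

Write σ_i for p''(x_i). With h_i = 1, 1, 1 and divided differences Δ_i = -3, 3, -6, the continuity of p' gives the tridiagonal system
  1·σ_0 + 4·σ_1 + 1·σ_2 = 6(Δ_1 - Δ_0) = 36
  1·σ_1 + 4·σ_2 + 1·σ_3 = 6(Δ_2 - Δ_1) = -54
Clamped end conditions give two more equations: 2h_0·σ_0 + h_0·σ_1 = 6(Δ_0 - p'(-1)) = -30 and h_2·σ_2 + 2h_2·σ_3 = 6(p'(2) - Δ_2) = 18.
Solving: σ_0 = -386/15, σ_1 = 322/15, σ_2 = -362/15, σ_3 = 316/15.
On [1, 2], p'(x) = b_2 + 2c_2·(x - 1) + 3d_2·(x - 1)² with b_2 = Δ_2 - h_2(2σ_2 + σ_3)/6 = -22/15, c_2 = σ_2/2 = -181/15, d_2 = (σ_3 - σ_2)/(6h_2) = 113/15. So p'(1) = -22/15.

-1.4667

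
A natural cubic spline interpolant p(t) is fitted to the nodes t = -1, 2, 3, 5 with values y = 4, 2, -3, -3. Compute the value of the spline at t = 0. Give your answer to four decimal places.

5.0922

Let M_i = p''(x_i). Step sizes h_i = 3, 1, 2; slopes of the chords Δ_i = (y_(i+1) - y_i)/h_i = -2/3, -5, 0.
  3·M_0 + 8·M_1 + 1·M_2 = 6(Δ_1 - Δ_0) = -26
  1·M_1 + 6·M_2 + 2·M_3 = 6(Δ_2 - Δ_1) = 30
Natural end conditions: M_0 = M_3 = 0.
Forward elimination and back-substitution give M_0 = 0, M_1 = -186/47, M_2 = 266/47, M_3 = 0.
On [-1, 2], p(t) = 4 + 185/141·(t + 1) + 0·(t + 1)² - 31/141·(t + 1)³.
With (t + 1) = 1: p(0) = 718/141.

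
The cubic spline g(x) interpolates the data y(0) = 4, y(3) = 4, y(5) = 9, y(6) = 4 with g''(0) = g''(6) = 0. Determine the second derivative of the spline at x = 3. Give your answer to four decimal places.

With M_i denoting the second derivative at x_i, h_i = 3, 2, 1, and Δ_i = (y_(i+1) − y_i)/h_i = 0, 5/2, -5:
  3·M_0 + 10·M_1 + 2·M_2 = 6(Δ_1 - Δ_0) = 15
  2·M_1 + 6·M_2 + 1·M_3 = 6(Δ_2 - Δ_1) = -45
Natural end conditions: M_0 = M_3 = 0.
Solving the tridiagonal system: M_0 = 0, M_1 = 45/14, M_2 = -60/7, M_3 = 0.

3.2143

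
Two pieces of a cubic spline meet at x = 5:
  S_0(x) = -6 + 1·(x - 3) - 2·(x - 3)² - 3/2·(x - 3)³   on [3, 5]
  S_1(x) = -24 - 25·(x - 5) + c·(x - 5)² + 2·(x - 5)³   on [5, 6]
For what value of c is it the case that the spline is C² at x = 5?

-11

S_0''(x) = -4 - 9·(x - 3), so S_0''(5) = -22. On the right, S_1''(5) = 2c, so c = -11.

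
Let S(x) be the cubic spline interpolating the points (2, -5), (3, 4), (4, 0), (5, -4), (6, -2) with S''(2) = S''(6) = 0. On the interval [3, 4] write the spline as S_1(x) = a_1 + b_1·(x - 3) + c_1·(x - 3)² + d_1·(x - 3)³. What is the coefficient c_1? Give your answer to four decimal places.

-10.1250

Write σ_i for S''(x_i). With h_i = 1, 1, 1, 1 and divided differences Δ_i = 9, -4, -4, 2, the continuity of S' gives the tridiagonal system
  1·σ_0 + 4·σ_1 + 1·σ_2 = 6(Δ_1 - Δ_0) = -78
  1·σ_1 + 4·σ_2 + 1·σ_3 = 6(Δ_2 - Δ_1) = 0
  1·σ_2 + 4·σ_3 + 1·σ_4 = 6(Δ_3 - Δ_2) = 36
Natural end conditions: σ_0 = σ_4 = 0.
Solving the tridiagonal system: σ_0 = 0, σ_1 = -81/4, σ_2 = 3, σ_3 = 33/4, σ_4 = 0.
On [3, 4], with S_1(x) = a_1 + b_1·(x - 3) + c_1·(x - 3)² + d_1·(x - 3)³: c_1 = σ_1/2 = -81/8, d_1 = (σ_2 - σ_1)/(6h_1) = 31/8, b_1 = Δ_1 - h_1(2σ_1 + σ_2)/6 = 9/4.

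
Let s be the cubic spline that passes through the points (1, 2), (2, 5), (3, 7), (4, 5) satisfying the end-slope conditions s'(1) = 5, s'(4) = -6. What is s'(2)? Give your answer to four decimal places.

2.2667

With M_i denoting the second derivative at x_i, h_i = 1, 1, 1, and Δ_i = (y_(i+1) − y_i)/h_i = 3, 2, -2:
  1·M_0 + 4·M_1 + 1·M_2 = 6(Δ_1 - Δ_0) = -6
  1·M_1 + 4·M_2 + 1·M_3 = 6(Δ_2 - Δ_1) = -24
Clamped end conditions give two more equations: 2h_0·M_0 + h_0·M_1 = 6(Δ_0 - s'(1)) = -12 and h_2·M_2 + 2h_2·M_3 = 6(s'(4) - Δ_2) = -24.
Solving the tridiagonal system: M_0 = -98/15, M_1 = 16/15, M_2 = -56/15, M_3 = -152/15.
On [2, 3], s'(x) = b_1 + 2c_1·(x - 2) + 3d_1·(x - 2)² with b_1 = Δ_1 - h_1(2M_1 + M_2)/6 = 34/15, c_1 = M_1/2 = 8/15, d_1 = (M_2 - M_1)/(6h_1) = -4/5. So s'(2) = 34/15.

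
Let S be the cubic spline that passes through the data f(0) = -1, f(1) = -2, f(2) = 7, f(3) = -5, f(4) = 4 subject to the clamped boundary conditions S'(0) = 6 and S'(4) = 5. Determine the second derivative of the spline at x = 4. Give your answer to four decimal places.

Let M_i = S''(x_i). Step sizes h_i = 1, 1, 1, 1; slopes of the chords Δ_i = (y_(i+1) - y_i)/h_i = -1, 9, -12, 9.
  1·M_0 + 4·M_1 + 1·M_2 = 6(Δ_1 - Δ_0) = 60
  1·M_1 + 4·M_2 + 1·M_3 = 6(Δ_2 - Δ_1) = -126
  1·M_2 + 4·M_3 + 1·M_4 = 6(Δ_3 - Δ_2) = 126
Clamped end conditions give two more equations: 2h_0·M_0 + h_0·M_1 = 6(Δ_0 - S'(0)) = -42 and h_3·M_3 + 2h_3·M_4 = 6(S'(4) - Δ_3) = -24.
Hence M_0 = -283/7, M_1 = 272/7, M_2 = -55, M_3 = 386/7, M_4 = -277/7.

-39.5714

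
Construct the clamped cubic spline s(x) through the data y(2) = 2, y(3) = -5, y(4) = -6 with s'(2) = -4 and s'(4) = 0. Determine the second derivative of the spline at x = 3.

Put σ_i = s'' at the i-th knot. Here h = (1, 1) and Δ = (-7, -1), so the interior equations h_(i-1)·σ_(i-1) + 2(h_(i-1)+h_i)·σ_i + h_i·σ_(i+1) = 6(Δ_i − Δ_(i-1)) read
  1·σ_0 + 4·σ_1 + 1·σ_2 = 6(Δ_1 - Δ_0) = 36
Clamped end conditions give two more equations: 2h_0·σ_0 + h_0·σ_1 = 6(Δ_0 - s'(2)) = -18 and h_1·σ_1 + 2h_1·σ_2 = 6(s'(4) - Δ_1) = 6.
Solving: σ_0 = -16, σ_1 = 14, σ_2 = -4.

14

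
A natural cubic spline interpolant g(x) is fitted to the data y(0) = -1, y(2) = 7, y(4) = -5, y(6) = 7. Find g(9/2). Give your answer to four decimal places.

-4.5375

Write σ_i for g''(x_i). With h_i = 2, 2, 2 and divided differences Δ_i = 4, -6, 6, the continuity of g' gives the tridiagonal system
  2·σ_0 + 8·σ_1 + 2·σ_2 = 6(Δ_1 - Δ_0) = -60
  2·σ_1 + 8·σ_2 + 2·σ_3 = 6(Δ_2 - Δ_1) = 72
Natural end conditions: σ_0 = σ_3 = 0.
Forward elimination and back-substitution give σ_0 = 0, σ_1 = -52/5, σ_2 = 58/5, σ_3 = 0.
On [4, 6], g(x) = -5 - 26/15·(x - 4) + 29/5·(x - 4)² - 29/30·(x - 4)³.
With (x - 4) = 1/2: g(9/2) = -363/80.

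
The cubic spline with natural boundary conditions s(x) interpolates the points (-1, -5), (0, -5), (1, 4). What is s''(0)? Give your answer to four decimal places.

Put σ_i = s'' at the i-th knot. Here h = (1, 1) and Δ = (0, 9), so the interior equations h_(i-1)·σ_(i-1) + 2(h_(i-1)+h_i)·σ_i + h_i·σ_(i+1) = 6(Δ_i − Δ_(i-1)) read
  1·σ_0 + 4·σ_1 + 1·σ_2 = 6(Δ_1 - Δ_0) = 54
Natural end conditions: σ_0 = σ_2 = 0.
Forward elimination and back-substitution give σ_0 = 0, σ_1 = 27/2, σ_2 = 0.

13.5000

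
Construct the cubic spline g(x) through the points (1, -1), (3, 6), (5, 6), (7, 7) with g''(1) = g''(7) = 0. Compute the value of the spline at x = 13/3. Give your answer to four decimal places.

Write M_i for g''(x_i). With h_i = 2, 2, 2 and divided differences Δ_i = 7/2, 0, 1/2, the continuity of g' gives the tridiagonal system
  2·M_0 + 8·M_1 + 2·M_2 = 6(Δ_1 - Δ_0) = -21
  2·M_1 + 8·M_2 + 2·M_3 = 6(Δ_2 - Δ_1) = 3
Natural end conditions: M_0 = M_3 = 0.
Solving: M_0 = 0, M_1 = -29/10, M_2 = 11/10, M_3 = 0.
On [3, 5], g(x) = 6 + 47/30·(x - 3) - 29/20·(x - 3)² + 1/3·(x - 3)³.
With (x - 3) = 4/3: g(13/3) = 2552/405.

6.3012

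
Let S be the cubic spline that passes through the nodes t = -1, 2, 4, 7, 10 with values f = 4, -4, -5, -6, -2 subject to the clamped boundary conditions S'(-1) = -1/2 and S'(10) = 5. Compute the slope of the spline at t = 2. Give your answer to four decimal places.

-1.9622

Write M_i for S''(x_i). With h_i = 3, 2, 3, 3 and divided differences Δ_i = -8/3, -1/2, -1/3, 4/3, the continuity of S' gives the tridiagonal system
  3·M_0 + 10·M_1 + 2·M_2 = 6(Δ_1 - Δ_0) = 13
  2·M_1 + 10·M_2 + 3·M_3 = 6(Δ_2 - Δ_1) = 1
  3·M_2 + 12·M_3 + 3·M_4 = 6(Δ_3 - Δ_2) = 10
Clamped end conditions give two more equations: 2h_0·M_0 + h_0·M_1 = 6(Δ_0 - S'(-1)) = -13 and h_3·M_3 + 2h_3·M_4 = 6(S'(10) - Δ_3) = 22.
Hence M_0 = -1733/516, M_1 = 205/86, M_2 = -131/344, M_3 = 7/516, M_4 = 1259/344.
On [2, 4], S'(t) = b_1 + 2c_1·(t - 2) + 3d_1·(t - 2)² with b_1 = Δ_1 - h_1(2M_1 + M_2)/6 = -675/344, c_1 = M_1/2 = 205/172, d_1 = (M_2 - M_1)/(6h_1) = -317/1376. So S'(2) = -675/344.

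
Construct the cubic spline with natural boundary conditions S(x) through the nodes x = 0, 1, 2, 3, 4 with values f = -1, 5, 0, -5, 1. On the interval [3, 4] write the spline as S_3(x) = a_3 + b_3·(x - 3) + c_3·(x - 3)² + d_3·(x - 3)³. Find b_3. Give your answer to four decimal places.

0.5000

With M_i denoting the second derivative at x_i, h_i = 1, 1, 1, 1, and Δ_i = (y_(i+1) − y_i)/h_i = 6, -5, -5, 6:
  1·M_0 + 4·M_1 + 1·M_2 = 6(Δ_1 - Δ_0) = -66
  1·M_1 + 4·M_2 + 1·M_3 = 6(Δ_2 - Δ_1) = 0
  1·M_2 + 4·M_3 + 1·M_4 = 6(Δ_3 - Δ_2) = 66
Natural end conditions: M_0 = M_4 = 0.
Hence M_0 = 0, M_1 = -33/2, M_2 = 0, M_3 = 33/2, M_4 = 0.
On [3, 4], with S_3(x) = a_3 + b_3·(x - 3) + c_3·(x - 3)² + d_3·(x - 3)³: c_3 = M_3/2 = 33/4, d_3 = (M_4 - M_3)/(6h_3) = -11/4, b_3 = Δ_3 - h_3(2M_3 + M_4)/6 = 1/2.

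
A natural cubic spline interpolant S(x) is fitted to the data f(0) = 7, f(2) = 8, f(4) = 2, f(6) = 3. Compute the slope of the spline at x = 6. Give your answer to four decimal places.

Put M_i = S'' at the i-th knot. Here h = (2, 2, 2) and Δ = (1/2, -3, 1/2), so the interior equations h_(i-1)·M_(i-1) + 2(h_(i-1)+h_i)·M_i + h_i·M_(i+1) = 6(Δ_i − Δ_(i-1)) read
  2·M_0 + 8·M_1 + 2·M_2 = 6(Δ_1 - Δ_0) = -21
  2·M_1 + 8·M_2 + 2·M_3 = 6(Δ_2 - Δ_1) = 21
Natural end conditions: M_0 = M_3 = 0.
Solving: M_0 = 0, M_1 = -7/2, M_2 = 7/2, M_3 = 0.
On [4, 6], S'(x) = b_2 + 2c_2·(x - 4) + 3d_2·(x - 4)² with b_2 = Δ_2 - h_2(2M_2 + M_3)/6 = -11/6, c_2 = M_2/2 = 7/4, d_2 = (M_3 - M_2)/(6h_2) = -7/24. So S'(6) = 5/3.

1.6667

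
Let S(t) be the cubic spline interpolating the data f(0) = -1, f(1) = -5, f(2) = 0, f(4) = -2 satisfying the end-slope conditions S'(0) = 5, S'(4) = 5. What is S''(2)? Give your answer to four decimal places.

-16.3636

Put σ_i = S'' at the i-th knot. Here h = (1, 1, 2) and Δ = (-4, 5, -1), so the interior equations h_(i-1)·σ_(i-1) + 2(h_(i-1)+h_i)·σ_i + h_i·σ_(i+1) = 6(Δ_i − Δ_(i-1)) read
  1·σ_0 + 4·σ_1 + 1·σ_2 = 6(Δ_1 - Δ_0) = 54
  1·σ_1 + 6·σ_2 + 2·σ_3 = 6(Δ_2 - Δ_1) = -36
Clamped end conditions give two more equations: 2h_0·σ_0 + h_0·σ_1 = 6(Δ_0 - S'(0)) = -54 and h_2·σ_2 + 2h_2·σ_3 = 6(S'(4) - Δ_2) = 36.
Hence σ_0 = -450/11, σ_1 = 306/11, σ_2 = -180/11, σ_3 = 189/11.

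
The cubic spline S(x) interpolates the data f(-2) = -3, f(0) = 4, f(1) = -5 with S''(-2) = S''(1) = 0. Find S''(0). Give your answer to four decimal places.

With M_i denoting the second derivative at x_i, h_i = 2, 1, and Δ_i = (y_(i+1) − y_i)/h_i = 7/2, -9:
  2·M_0 + 6·M_1 + 1·M_2 = 6(Δ_1 - Δ_0) = -75
Natural end conditions: M_0 = M_2 = 0.
Solving: M_0 = 0, M_1 = -25/2, M_2 = 0.

-12.5000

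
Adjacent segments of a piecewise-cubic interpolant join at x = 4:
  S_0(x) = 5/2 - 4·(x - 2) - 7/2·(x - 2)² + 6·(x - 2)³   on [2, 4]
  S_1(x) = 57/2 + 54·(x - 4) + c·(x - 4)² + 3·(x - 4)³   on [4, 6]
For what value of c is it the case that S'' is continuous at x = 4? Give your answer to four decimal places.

32.5000

S_0''(x) = -7 + 36·(x - 2), so S_0''(4) = 65. On the right, S_1''(4) = 2c, so c = 65/2.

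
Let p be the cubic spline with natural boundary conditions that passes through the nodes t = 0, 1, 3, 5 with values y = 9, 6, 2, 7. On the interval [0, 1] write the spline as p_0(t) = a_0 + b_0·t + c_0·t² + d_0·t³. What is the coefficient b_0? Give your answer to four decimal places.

-2.9773

With M_i denoting the second derivative at x_i, h_i = 1, 2, 2, and Δ_i = (y_(i+1) − y_i)/h_i = -3, -2, 5/2:
  1·M_0 + 6·M_1 + 2·M_2 = 6(Δ_1 - Δ_0) = 6
  2·M_1 + 8·M_2 + 2·M_3 = 6(Δ_2 - Δ_1) = 27
Natural end conditions: M_0 = M_3 = 0.
Solving the tridiagonal system: M_0 = 0, M_1 = -3/22, M_2 = 75/22, M_3 = 0.
On [0, 1], with p_0(t) = a_0 + b_0·t + c_0·t² + d_0·t³: c_0 = M_0/2 = 0, d_0 = (M_1 - M_0)/(6h_0) = -1/44, b_0 = Δ_0 - h_0(2M_0 + M_1)/6 = -131/44.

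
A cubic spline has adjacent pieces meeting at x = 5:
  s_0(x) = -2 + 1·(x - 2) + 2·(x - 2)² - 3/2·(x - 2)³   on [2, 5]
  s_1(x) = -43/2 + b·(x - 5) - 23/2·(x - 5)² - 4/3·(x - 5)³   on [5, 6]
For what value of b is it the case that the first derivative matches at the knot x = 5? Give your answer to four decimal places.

s_0'(x) = 1 + 4·(x - 2) - 9/2·(x - 2)², so s_0'(5) = -55/2. On the right, s_1'(5) = b, so b = -55/2.

-27.5000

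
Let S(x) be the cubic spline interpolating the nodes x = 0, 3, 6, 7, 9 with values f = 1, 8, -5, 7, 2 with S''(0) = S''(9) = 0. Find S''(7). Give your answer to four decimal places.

With m_i denoting the second derivative at x_i, h_i = 3, 3, 1, 2, and Δ_i = (y_(i+1) − y_i)/h_i = 7/3, -13/3, 12, -5/2:
  3·m_0 + 12·m_1 + 3·m_2 = 6(Δ_1 - Δ_0) = -40
  3·m_1 + 8·m_2 + 1·m_3 = 6(Δ_2 - Δ_1) = 98
  1·m_2 + 6·m_3 + 2·m_4 = 6(Δ_3 - Δ_2) = -87
Natural end conditions: m_0 = m_4 = 0.
Solving the tridiagonal system: m_0 = 0, m_1 = -781/102, m_2 = 294/17, m_3 = -591/34, m_4 = 0.

-17.3824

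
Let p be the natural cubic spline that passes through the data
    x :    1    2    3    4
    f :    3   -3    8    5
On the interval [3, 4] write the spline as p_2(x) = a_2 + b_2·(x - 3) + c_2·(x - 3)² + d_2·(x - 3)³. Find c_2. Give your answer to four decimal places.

-14.6000

Let σ_i = p''(x_i). Step sizes h_i = 1, 1, 1; slopes of the chords Δ_i = (y_(i+1) - y_i)/h_i = -6, 11, -3.
  1·σ_0 + 4·σ_1 + 1·σ_2 = 6(Δ_1 - Δ_0) = 102
  1·σ_1 + 4·σ_2 + 1·σ_3 = 6(Δ_2 - Δ_1) = -84
Natural end conditions: σ_0 = σ_3 = 0.
Solving the tridiagonal system: σ_0 = 0, σ_1 = 164/5, σ_2 = -146/5, σ_3 = 0.
On [3, 4], with p_2(x) = a_2 + b_2·(x - 3) + c_2·(x - 3)² + d_2·(x - 3)³: c_2 = σ_2/2 = -73/5, d_2 = (σ_3 - σ_2)/(6h_2) = 73/15, b_2 = Δ_2 - h_2(2σ_2 + σ_3)/6 = 101/15.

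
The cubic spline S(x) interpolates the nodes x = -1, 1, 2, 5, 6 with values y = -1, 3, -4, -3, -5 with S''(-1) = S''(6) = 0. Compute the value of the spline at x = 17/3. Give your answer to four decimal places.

-4.0861

Put σ_i = S'' at the i-th knot. Here h = (2, 1, 3, 1) and Δ = (2, -7, 1/3, -2), so the interior equations h_(i-1)·σ_(i-1) + 2(h_(i-1)+h_i)·σ_i + h_i·σ_(i+1) = 6(Δ_i − Δ_(i-1)) read
  2·σ_0 + 6·σ_1 + 1·σ_2 = 6(Δ_1 - Δ_0) = -54
  1·σ_1 + 8·σ_2 + 3·σ_3 = 6(Δ_2 - Δ_1) = 44
  3·σ_2 + 8·σ_3 + 1·σ_4 = 6(Δ_3 - Δ_2) = -14
Natural end conditions: σ_0 = σ_4 = 0.
Solving the tridiagonal system: σ_0 = 0, σ_1 = -1682/161, σ_2 = 1398/161, σ_3 = -806/161, σ_4 = 0.
On [5, 6], S(x) = -3 - 160/483·(x - 5) - 403/161·(x - 5)² + 403/483·(x - 5)³.
With (x - 5) = 2/3: S(17/3) = -53287/13041.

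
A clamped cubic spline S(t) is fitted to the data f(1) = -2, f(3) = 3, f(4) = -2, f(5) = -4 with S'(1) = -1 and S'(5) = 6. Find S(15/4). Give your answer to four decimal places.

-0.3888

Put M_i = S'' at the i-th knot. Here h = (2, 1, 1) and Δ = (5/2, -5, -2), so the interior equations h_(i-1)·M_(i-1) + 2(h_(i-1)+h_i)·M_i + h_i·M_(i+1) = 6(Δ_i − Δ_(i-1)) read
  2·M_0 + 6·M_1 + 1·M_2 = 6(Δ_1 - Δ_0) = -45
  1·M_1 + 4·M_2 + 1·M_3 = 6(Δ_2 - Δ_1) = 18
Clamped end conditions give two more equations: 2h_0·M_0 + h_0·M_1 = 6(Δ_0 - S'(1)) = 21 and h_2·M_2 + 2h_2·M_3 = 6(S'(5) - Δ_2) = 48.
Forward elimination and back-substitution give M_0 = 241/22, M_1 = -251/22, M_2 = 17/11, M_3 = 511/22.
On [3, 4], S(t) = 3 - 16/11·(t - 3) - 251/44·(t - 3)² + 95/44·(t - 3)³.
With (t - 3) = 3/4: S(15/4) = -1095/2816.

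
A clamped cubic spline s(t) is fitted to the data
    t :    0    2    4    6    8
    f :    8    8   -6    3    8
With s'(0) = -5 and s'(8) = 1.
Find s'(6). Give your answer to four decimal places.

With M_i denoting the second derivative at x_i, h_i = 2, 2, 2, 2, and Δ_i = (y_(i+1) − y_i)/h_i = 0, -7, 9/2, 5/2:
  2·M_0 + 8·M_1 + 2·M_2 = 6(Δ_1 - Δ_0) = -42
  2·M_1 + 8·M_2 + 2·M_3 = 6(Δ_2 - Δ_1) = 69
  2·M_2 + 8·M_3 + 2·M_4 = 6(Δ_3 - Δ_2) = -12
Clamped end conditions give two more equations: 2h_0·M_0 + h_0·M_1 = 6(Δ_0 - s'(0)) = 30 and h_3·M_3 + 2h_3·M_4 = 6(s'(8) - Δ_3) = -9.
Solving: M_0 = 375/28, M_1 = -165/14, M_2 = 51/4, M_3 = -33/7, M_4 = 3/28.
On [6, 8], s'(t) = b_3 + 2c_3·(t - 6) + 3d_3·(t - 6)² with b_3 = Δ_3 - h_3(2M_3 + M_4)/6 = 157/28, c_3 = M_3/2 = -33/14, d_3 = (M_4 - M_3)/(6h_3) = 45/112. So s'(6) = 157/28.

5.6071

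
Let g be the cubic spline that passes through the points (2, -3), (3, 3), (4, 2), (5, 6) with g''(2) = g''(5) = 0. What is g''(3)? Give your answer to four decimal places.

Let M_i = g''(x_i). Step sizes h_i = 1, 1, 1; slopes of the chords Δ_i = (y_(i+1) - y_i)/h_i = 6, -1, 4.
  1·M_0 + 4·M_1 + 1·M_2 = 6(Δ_1 - Δ_0) = -42
  1·M_1 + 4·M_2 + 1·M_3 = 6(Δ_2 - Δ_1) = 30
Natural end conditions: M_0 = M_3 = 0.
Solving the tridiagonal system: M_0 = 0, M_1 = -66/5, M_2 = 54/5, M_3 = 0.

-13.2000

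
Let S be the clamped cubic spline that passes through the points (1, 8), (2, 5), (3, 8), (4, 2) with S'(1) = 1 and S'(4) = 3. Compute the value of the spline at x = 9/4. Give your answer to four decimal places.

With σ_i denoting the second derivative at x_i, h_i = 1, 1, 1, and Δ_i = (y_(i+1) − y_i)/h_i = -3, 3, -6:
  1·σ_0 + 4·σ_1 + 1·σ_2 = 6(Δ_1 - Δ_0) = 36
  1·σ_1 + 4·σ_2 + 1·σ_3 = 6(Δ_2 - Δ_1) = -54
Clamped end conditions give two more equations: 2h_0·σ_0 + h_0·σ_1 = 6(Δ_0 - S'(1)) = -24 and h_2·σ_2 + 2h_2·σ_3 = 6(S'(4) - Δ_2) = 54.
Hence σ_0 = -346/15, σ_1 = 332/15, σ_2 = -442/15, σ_3 = 626/15.
On [2, 3], S(x) = 5 + 8/15·(x - 2) + 166/15·(x - 2)² - 43/5·(x - 2)³.
With (x - 2) = 1/4: S(9/4) = 1821/320.

5.6906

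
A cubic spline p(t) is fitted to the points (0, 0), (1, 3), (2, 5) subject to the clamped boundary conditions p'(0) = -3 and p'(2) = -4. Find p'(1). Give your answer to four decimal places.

5.5000

Let σ_i = p''(x_i). Step sizes h_i = 1, 1; slopes of the chords Δ_i = (y_(i+1) - y_i)/h_i = 3, 2.
  1·σ_0 + 4·σ_1 + 1·σ_2 = 6(Δ_1 - Δ_0) = -6
Clamped end conditions give two more equations: 2h_0·σ_0 + h_0·σ_1 = 6(Δ_0 - p'(0)) = 36 and h_1·σ_1 + 2h_1·σ_2 = 6(p'(2) - Δ_1) = -36.
Forward elimination and back-substitution give σ_0 = 19, σ_1 = -2, σ_2 = -17.
On [1, 2], p'(t) = b_1 + 2c_1·(t - 1) + 3d_1·(t - 1)² with b_1 = Δ_1 - h_1(2σ_1 + σ_2)/6 = 11/2, c_1 = σ_1/2 = -1, d_1 = (σ_2 - σ_1)/(6h_1) = -5/2. So p'(1) = 11/2.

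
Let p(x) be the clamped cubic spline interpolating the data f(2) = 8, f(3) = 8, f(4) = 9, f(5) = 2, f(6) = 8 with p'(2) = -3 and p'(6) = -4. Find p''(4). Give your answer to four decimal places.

-22.7500

Write σ_i for p''(x_i). With h_i = 1, 1, 1, 1 and divided differences Δ_i = 0, 1, -7, 6, the continuity of p' gives the tridiagonal system
  1·σ_0 + 4·σ_1 + 1·σ_2 = 6(Δ_1 - Δ_0) = 6
  1·σ_1 + 4·σ_2 + 1·σ_3 = 6(Δ_2 - Δ_1) = -48
  1·σ_2 + 4·σ_3 + 1·σ_4 = 6(Δ_3 - Δ_2) = 78
Clamped end conditions give two more equations: 2h_0·σ_0 + h_0·σ_1 = 6(Δ_0 - p'(2)) = 18 and h_3·σ_3 + 2h_3·σ_4 = 6(p'(6) - Δ_3) = -60.
Forward elimination and back-substitution give σ_0 = 173/28, σ_1 = 79/14, σ_2 = -91/4, σ_3 = 523/14, σ_4 = -1363/28.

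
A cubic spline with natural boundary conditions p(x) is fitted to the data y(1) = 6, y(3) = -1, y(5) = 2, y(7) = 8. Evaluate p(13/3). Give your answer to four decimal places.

0.2198

With σ_i denoting the second derivative at x_i, h_i = 2, 2, 2, and Δ_i = (y_(i+1) − y_i)/h_i = -7/2, 3/2, 3:
  2·σ_0 + 8·σ_1 + 2·σ_2 = 6(Δ_1 - Δ_0) = 30
  2·σ_1 + 8·σ_2 + 2·σ_3 = 6(Δ_2 - Δ_1) = 9
Natural end conditions: σ_0 = σ_3 = 0.
Forward elimination and back-substitution give σ_0 = 0, σ_1 = 37/10, σ_2 = 1/5, σ_3 = 0.
On [3, 5], p(x) = -1 - 31/30·(x - 3) + 37/20·(x - 3)² - 7/24·(x - 3)³.
With (x - 3) = 4/3: p(13/3) = 89/405.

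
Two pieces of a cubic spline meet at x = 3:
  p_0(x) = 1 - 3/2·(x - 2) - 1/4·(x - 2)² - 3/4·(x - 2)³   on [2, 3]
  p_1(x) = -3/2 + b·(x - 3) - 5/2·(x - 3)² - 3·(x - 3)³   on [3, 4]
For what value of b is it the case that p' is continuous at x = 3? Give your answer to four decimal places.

-4.2500

p_0'(x) = -3/2 - 1/2·(x - 2) - 9/4·(x - 2)², so p_0'(3) = -17/4. On the right, p_1'(3) = b, so b = -17/4.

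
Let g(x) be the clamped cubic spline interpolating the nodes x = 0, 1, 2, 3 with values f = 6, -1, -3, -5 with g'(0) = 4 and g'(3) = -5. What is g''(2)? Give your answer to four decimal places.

-2.8000

Let σ_i = g''(x_i). Step sizes h_i = 1, 1, 1; slopes of the chords Δ_i = (y_(i+1) - y_i)/h_i = -7, -2, -2.
  1·σ_0 + 4·σ_1 + 1·σ_2 = 6(Δ_1 - Δ_0) = 30
  1·σ_1 + 4·σ_2 + 1·σ_3 = 6(Δ_2 - Δ_1) = 0
Clamped end conditions give two more equations: 2h_0·σ_0 + h_0·σ_1 = 6(Δ_0 - g'(0)) = -66 and h_2·σ_2 + 2h_2·σ_3 = 6(g'(3) - Δ_2) = -18.
Solving the tridiagonal system: σ_0 = -212/5, σ_1 = 94/5, σ_2 = -14/5, σ_3 = -38/5.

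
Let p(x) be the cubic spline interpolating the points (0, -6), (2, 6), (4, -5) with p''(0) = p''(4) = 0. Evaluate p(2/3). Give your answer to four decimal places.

Put M_i = p'' at the i-th knot. Here h = (2, 2) and Δ = (6, -11/2), so the interior equations h_(i-1)·M_(i-1) + 2(h_(i-1)+h_i)·M_i + h_i·M_(i+1) = 6(Δ_i − Δ_(i-1)) read
  2·M_0 + 8·M_1 + 2·M_2 = 6(Δ_1 - Δ_0) = -69
Natural end conditions: M_0 = M_2 = 0.
Solving: M_0 = 0, M_1 = -69/8, M_2 = 0.
On [0, 2], p(x) = -6 + 71/8·x + 0·x² - 23/32·x³.
With x = 2/3: p(2/3) = -8/27.

-0.2963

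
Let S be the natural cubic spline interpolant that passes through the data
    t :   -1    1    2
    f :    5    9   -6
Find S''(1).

Let σ_i = S''(x_i). Step sizes h_i = 2, 1; slopes of the chords Δ_i = (y_(i+1) - y_i)/h_i = 2, -15.
  2·σ_0 + 6·σ_1 + 1·σ_2 = 6(Δ_1 - Δ_0) = -102
Natural end conditions: σ_0 = σ_2 = 0.
Solving: σ_0 = 0, σ_1 = -17, σ_2 = 0.

-17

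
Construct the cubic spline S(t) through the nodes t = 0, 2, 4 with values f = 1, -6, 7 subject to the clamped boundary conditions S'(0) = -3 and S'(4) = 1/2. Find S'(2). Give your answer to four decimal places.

2.8750

Put σ_i = S'' at the i-th knot. Here h = (2, 2) and Δ = (-7/2, 13/2), so the interior equations h_(i-1)·σ_(i-1) + 2(h_(i-1)+h_i)·σ_i + h_i·σ_(i+1) = 6(Δ_i − Δ_(i-1)) read
  2·σ_0 + 8·σ_1 + 2·σ_2 = 6(Δ_1 - Δ_0) = 60
Clamped end conditions give two more equations: 2h_0·σ_0 + h_0·σ_1 = 6(Δ_0 - S'(0)) = -3 and h_1·σ_1 + 2h_1·σ_2 = 6(S'(4) - Δ_1) = -36.
Solving: σ_0 = -59/8, σ_1 = 53/4, σ_2 = -125/8.
On [2, 4], S'(t) = b_1 + 2c_1·(t - 2) + 3d_1·(t - 2)² with b_1 = Δ_1 - h_1(2σ_1 + σ_2)/6 = 23/8, c_1 = σ_1/2 = 53/8, d_1 = (σ_2 - σ_1)/(6h_1) = -77/32. So S'(2) = 23/8.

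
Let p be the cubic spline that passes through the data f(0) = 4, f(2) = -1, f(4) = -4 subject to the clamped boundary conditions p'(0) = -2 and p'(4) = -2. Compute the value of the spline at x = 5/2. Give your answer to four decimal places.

-1.8438

With m_i denoting the second derivative at x_i, h_i = 2, 2, and Δ_i = (y_(i+1) − y_i)/h_i = -5/2, -3/2:
  2·m_0 + 8·m_1 + 2·m_2 = 6(Δ_1 - Δ_0) = 6
Clamped end conditions give two more equations: 2h_0·m_0 + h_0·m_1 = 6(Δ_0 - p'(0)) = -3 and h_1·m_1 + 2h_1·m_2 = 6(p'(4) - Δ_1) = -3.
Solving: m_0 = -3/2, m_1 = 3/2, m_2 = -3/2.
On [2, 4], p(x) = -1 - 2·(x - 2) + 3/4·(x - 2)² - 1/4·(x - 2)³.
With (x - 2) = 1/2: p(5/2) = -59/32.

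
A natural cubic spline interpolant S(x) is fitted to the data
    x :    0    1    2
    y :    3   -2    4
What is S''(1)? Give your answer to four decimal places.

Put M_i = S'' at the i-th knot. Here h = (1, 1) and Δ = (-5, 6), so the interior equations h_(i-1)·M_(i-1) + 2(h_(i-1)+h_i)·M_i + h_i·M_(i+1) = 6(Δ_i − Δ_(i-1)) read
  1·M_0 + 4·M_1 + 1·M_2 = 6(Δ_1 - Δ_0) = 66
Natural end conditions: M_0 = M_2 = 0.
Forward elimination and back-substitution give M_0 = 0, M_1 = 33/2, M_2 = 0.

16.5000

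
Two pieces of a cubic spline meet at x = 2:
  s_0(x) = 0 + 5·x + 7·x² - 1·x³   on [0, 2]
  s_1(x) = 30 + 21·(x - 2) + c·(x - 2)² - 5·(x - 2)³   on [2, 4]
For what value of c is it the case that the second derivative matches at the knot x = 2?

s_0''(x) = 14 - 6·x, so s_0''(2) = 2. On the right, s_1''(2) = 2c, so c = 1.

1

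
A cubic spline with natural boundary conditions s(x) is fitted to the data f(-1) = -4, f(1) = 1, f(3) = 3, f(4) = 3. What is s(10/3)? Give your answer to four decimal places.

With M_i denoting the second derivative at x_i, h_i = 2, 2, 1, and Δ_i = (y_(i+1) − y_i)/h_i = 5/2, 1, 0:
  2·M_0 + 8·M_1 + 2·M_2 = 6(Δ_1 - Δ_0) = -9
  2·M_1 + 6·M_2 + 1·M_3 = 6(Δ_2 - Δ_1) = -6
Natural end conditions: M_0 = M_3 = 0.
Solving the tridiagonal system: M_0 = 0, M_1 = -21/22, M_2 = -15/22, M_3 = 0.
On [3, 4], s(x) = 3 + 5/22·(x - 3) - 15/44·(x - 3)² + 5/44·(x - 3)³.
With (x - 3) = 1/3: s(10/3) = 1807/594.

3.0421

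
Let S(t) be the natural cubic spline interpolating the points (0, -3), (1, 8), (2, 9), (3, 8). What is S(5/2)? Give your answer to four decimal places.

With m_i denoting the second derivative at x_i, h_i = 1, 1, 1, and Δ_i = (y_(i+1) − y_i)/h_i = 11, 1, -1:
  1·m_0 + 4·m_1 + 1·m_2 = 6(Δ_1 - Δ_0) = -60
  1·m_1 + 4·m_2 + 1·m_3 = 6(Δ_2 - Δ_1) = -12
Natural end conditions: m_0 = m_3 = 0.
Hence m_0 = 0, m_1 = -76/5, m_2 = 4/5, m_3 = 0.
On [2, 3], S(t) = 9 - 19/15·(t - 2) + 2/5·(t - 2)² - 2/15·(t - 2)³.
With (t - 2) = 1/2: S(5/2) = 169/20.

8.4500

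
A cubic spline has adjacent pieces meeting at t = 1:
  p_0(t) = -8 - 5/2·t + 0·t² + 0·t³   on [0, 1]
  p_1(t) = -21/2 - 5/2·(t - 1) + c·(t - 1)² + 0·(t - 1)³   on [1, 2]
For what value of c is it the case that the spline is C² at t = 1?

p_0''(t) = 0 + 0·t, so p_0''(1) = 0. On the right, p_1''(1) = 2c, so c = 0.

0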